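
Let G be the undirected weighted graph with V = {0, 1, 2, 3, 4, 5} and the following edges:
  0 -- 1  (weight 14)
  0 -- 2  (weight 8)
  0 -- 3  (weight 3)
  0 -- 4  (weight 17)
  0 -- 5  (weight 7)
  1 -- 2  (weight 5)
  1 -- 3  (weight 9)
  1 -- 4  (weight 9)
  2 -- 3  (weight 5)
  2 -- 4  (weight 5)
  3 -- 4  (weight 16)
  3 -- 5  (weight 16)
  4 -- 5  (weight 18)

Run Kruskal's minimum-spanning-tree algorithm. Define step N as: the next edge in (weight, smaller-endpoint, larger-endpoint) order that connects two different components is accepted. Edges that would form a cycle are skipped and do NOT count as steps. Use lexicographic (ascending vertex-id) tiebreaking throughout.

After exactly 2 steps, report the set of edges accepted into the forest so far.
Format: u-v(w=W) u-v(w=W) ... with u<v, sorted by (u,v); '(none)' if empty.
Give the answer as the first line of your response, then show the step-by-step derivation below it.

0-3(w=3) 1-2(w=5)

step 1: add edge 0-3 (w=3); MST = {0-3(w=3)}
step 2: add edge 1-2 (w=5); MST = {0-3(w=3) 1-2(w=5)}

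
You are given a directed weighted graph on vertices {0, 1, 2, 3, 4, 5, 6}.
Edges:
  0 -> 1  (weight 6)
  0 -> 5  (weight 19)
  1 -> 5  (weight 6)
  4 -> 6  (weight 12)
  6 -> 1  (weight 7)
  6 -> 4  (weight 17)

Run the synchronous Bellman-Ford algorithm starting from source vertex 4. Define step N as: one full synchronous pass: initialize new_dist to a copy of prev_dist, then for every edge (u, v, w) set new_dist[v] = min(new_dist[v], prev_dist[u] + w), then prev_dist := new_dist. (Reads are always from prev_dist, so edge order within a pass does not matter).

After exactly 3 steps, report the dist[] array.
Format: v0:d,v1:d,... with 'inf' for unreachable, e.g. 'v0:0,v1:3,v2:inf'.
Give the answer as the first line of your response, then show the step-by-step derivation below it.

v0:inf,v1:19,v2:inf,v3:inf,v4:0,v5:25,v6:12

step 1: dist = v0:inf,v1:inf,v2:inf,v3:inf,v4:0,v5:inf,v6:12
step 2: dist = v0:inf,v1:19,v2:inf,v3:inf,v4:0,v5:inf,v6:12
step 3: dist = v0:inf,v1:19,v2:inf,v3:inf,v4:0,v5:25,v6:12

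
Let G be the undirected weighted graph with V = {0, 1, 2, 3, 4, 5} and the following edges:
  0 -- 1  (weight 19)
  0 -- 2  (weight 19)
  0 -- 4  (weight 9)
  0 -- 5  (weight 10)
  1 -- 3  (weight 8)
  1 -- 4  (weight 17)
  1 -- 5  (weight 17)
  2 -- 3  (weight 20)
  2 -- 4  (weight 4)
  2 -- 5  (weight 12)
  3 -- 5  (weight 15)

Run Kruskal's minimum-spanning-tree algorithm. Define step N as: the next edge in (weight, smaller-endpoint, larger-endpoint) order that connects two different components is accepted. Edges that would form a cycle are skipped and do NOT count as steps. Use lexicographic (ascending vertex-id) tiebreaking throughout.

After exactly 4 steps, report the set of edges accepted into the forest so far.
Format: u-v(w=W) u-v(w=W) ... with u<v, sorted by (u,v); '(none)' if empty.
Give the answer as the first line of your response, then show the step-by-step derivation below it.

0-4(w=9) 0-5(w=10) 1-3(w=8) 2-4(w=4)

step 1: add edge 2-4 (w=4); MST = {2-4(w=4)}
step 2: add edge 1-3 (w=8); MST = {1-3(w=8) 2-4(w=4)}
step 3: add edge 0-4 (w=9); MST = {0-4(w=9) 1-3(w=8) 2-4(w=4)}
step 4: add edge 0-5 (w=10); MST = {0-4(w=9) 0-5(w=10) 1-3(w=8) 2-4(w=4)}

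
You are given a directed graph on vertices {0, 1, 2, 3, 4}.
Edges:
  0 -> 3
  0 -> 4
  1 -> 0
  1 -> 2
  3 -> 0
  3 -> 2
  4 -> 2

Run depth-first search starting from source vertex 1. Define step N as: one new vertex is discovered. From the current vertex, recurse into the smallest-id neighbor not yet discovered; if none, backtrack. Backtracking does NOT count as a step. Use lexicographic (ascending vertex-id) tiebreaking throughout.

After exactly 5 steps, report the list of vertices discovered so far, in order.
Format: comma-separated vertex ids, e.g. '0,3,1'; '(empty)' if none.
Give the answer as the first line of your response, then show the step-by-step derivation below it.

1,0,3,2,4

step 1: discover 1; path=1; order=1
step 2: discover 0; path=1>0; order=1,0
step 3: discover 3; path=1>0>3; order=1,0,3
step 4: discover 2; path=1>0>3>2; order=1,0,3,2
step 5: discover 4; path=1>0>4; order=1,0,3,2,4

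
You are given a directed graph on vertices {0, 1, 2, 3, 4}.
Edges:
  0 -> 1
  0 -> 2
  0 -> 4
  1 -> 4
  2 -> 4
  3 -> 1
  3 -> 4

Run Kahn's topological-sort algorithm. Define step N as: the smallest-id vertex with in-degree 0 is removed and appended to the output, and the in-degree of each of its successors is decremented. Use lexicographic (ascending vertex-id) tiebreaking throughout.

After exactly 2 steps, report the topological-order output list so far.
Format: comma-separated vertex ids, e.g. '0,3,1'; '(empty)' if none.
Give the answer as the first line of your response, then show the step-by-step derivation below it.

0,2

step 1: output 0; order=[0]; indeg=(0,1,0,0,3)
step 2: output 2; order=[0,2]; indeg=(0,1,0,0,2)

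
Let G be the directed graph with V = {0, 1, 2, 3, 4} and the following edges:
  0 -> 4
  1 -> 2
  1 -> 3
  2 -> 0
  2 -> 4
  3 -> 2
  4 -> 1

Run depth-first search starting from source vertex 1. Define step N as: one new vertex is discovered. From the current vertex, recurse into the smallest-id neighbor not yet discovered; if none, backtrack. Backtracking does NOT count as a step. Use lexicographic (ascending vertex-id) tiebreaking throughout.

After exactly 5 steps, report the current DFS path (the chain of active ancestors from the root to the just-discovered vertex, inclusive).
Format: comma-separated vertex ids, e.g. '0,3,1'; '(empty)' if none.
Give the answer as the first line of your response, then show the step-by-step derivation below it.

1,3

step 1: discover 1; path=1; order=1
step 2: discover 2; path=1>2; order=1,2
step 3: discover 0; path=1>2>0; order=1,2,0
step 4: discover 4; path=1>2>0>4; order=1,2,0,4
step 5: discover 3; path=1>3; order=1,2,0,4,3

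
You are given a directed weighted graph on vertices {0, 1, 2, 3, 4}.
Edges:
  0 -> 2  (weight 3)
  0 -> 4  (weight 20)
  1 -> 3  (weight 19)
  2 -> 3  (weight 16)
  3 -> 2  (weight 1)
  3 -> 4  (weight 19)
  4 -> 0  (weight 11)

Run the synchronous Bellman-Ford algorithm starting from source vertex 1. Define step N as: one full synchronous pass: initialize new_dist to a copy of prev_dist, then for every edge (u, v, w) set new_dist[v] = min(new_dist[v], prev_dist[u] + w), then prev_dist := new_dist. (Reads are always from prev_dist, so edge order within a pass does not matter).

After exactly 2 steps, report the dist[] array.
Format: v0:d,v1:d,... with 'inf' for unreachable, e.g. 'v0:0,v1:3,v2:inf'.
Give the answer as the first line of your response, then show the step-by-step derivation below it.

v0:inf,v1:0,v2:20,v3:19,v4:38

step 1: dist = v0:inf,v1:0,v2:inf,v3:19,v4:inf
step 2: dist = v0:inf,v1:0,v2:20,v3:19,v4:38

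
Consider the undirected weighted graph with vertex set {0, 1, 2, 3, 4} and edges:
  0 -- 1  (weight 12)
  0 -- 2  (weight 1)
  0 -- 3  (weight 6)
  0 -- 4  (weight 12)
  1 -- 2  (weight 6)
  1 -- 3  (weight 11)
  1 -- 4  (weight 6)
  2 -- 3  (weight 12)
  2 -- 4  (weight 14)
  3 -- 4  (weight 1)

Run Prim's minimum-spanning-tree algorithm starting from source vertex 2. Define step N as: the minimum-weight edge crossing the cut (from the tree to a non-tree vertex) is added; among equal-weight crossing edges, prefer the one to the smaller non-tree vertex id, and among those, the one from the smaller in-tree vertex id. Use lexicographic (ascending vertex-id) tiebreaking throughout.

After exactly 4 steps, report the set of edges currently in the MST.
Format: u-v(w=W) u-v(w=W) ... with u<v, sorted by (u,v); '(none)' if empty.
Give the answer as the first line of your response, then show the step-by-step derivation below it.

0-2(w=1) 0-3(w=6) 1-2(w=6) 3-4(w=1)

step 1: add edge 0-2 (w=1); MST = {0-2(w=1)}
step 2: add edge 1-2 (w=6); MST = {0-2(w=1) 1-2(w=6)}
step 3: add edge 0-3 (w=6); MST = {0-2(w=1) 0-3(w=6) 1-2(w=6)}
step 4: add edge 3-4 (w=1); MST = {0-2(w=1) 0-3(w=6) 1-2(w=6) 3-4(w=1)}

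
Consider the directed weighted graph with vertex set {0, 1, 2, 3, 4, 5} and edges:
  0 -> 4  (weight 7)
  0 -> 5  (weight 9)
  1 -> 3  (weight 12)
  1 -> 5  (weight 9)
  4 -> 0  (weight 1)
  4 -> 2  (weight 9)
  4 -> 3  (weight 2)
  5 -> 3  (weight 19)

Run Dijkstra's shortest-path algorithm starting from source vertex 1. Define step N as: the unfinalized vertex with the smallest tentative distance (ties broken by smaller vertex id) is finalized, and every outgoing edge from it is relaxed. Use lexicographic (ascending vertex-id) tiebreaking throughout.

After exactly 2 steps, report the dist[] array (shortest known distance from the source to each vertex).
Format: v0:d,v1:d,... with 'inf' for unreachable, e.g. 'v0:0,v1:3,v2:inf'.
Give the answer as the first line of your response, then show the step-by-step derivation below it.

v0:inf,v1:0,v2:inf,v3:12,v4:inf,v5:9

step 1: dist = v0:inf,v1:0,v2:inf,v3:12,v4:inf,v5:9
step 2: dist = v0:inf,v1:0,v2:inf,v3:12,v4:inf,v5:9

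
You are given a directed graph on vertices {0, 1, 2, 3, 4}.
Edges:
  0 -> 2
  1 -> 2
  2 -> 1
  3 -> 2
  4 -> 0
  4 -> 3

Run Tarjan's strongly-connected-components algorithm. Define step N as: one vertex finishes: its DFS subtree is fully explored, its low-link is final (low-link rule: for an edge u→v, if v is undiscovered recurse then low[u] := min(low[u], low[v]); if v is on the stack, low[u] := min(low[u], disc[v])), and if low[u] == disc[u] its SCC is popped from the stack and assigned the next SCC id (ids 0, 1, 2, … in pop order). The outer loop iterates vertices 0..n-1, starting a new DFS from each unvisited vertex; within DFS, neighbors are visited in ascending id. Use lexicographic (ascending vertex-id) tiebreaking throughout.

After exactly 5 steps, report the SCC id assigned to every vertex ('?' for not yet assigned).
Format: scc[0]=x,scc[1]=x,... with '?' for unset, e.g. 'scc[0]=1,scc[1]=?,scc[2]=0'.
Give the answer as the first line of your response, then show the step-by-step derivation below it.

scc[0]=1,scc[1]=0,scc[2]=0,scc[3]=2,scc[4]=3

step 1: low=(low[0]=0,low[1]=1,low[2]=1,low[3]=?,low[4]=?); scc=(scc[0]=?,scc[1]=?,scc[2]=?,scc[3]=?,scc[4]=?)
step 2: low=(low[0]=0,low[1]=1,low[2]=1,low[3]=?,low[4]=?); scc=(scc[0]=?,scc[1]=0,scc[2]=0,scc[3]=?,scc[4]=?)
step 3: low=(low[0]=0,low[1]=1,low[2]=1,low[3]=?,low[4]=?); scc=(scc[0]=1,scc[1]=0,scc[2]=0,scc[3]=?,scc[4]=?)
step 4: low=(low[0]=0,low[1]=1,low[2]=1,low[3]=3,low[4]=?); scc=(scc[0]=1,scc[1]=0,scc[2]=0,scc[3]=2,scc[4]=?)
step 5: low=(low[0]=0,low[1]=1,low[2]=1,low[3]=3,low[4]=4); scc=(scc[0]=1,scc[1]=0,scc[2]=0,scc[3]=2,scc[4]=3)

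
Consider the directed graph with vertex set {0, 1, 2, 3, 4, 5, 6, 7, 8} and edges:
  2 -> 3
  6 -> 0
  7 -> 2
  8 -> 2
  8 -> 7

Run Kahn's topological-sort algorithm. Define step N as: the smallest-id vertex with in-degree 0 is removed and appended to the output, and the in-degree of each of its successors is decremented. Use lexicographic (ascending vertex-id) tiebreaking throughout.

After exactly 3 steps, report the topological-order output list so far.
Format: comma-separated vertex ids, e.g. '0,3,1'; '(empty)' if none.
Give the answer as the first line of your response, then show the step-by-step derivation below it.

1,4,5

step 1: output 1; order=[1]; indeg=(1,0,2,1,0,0,0,1,0)
step 2: output 4; order=[1,4]; indeg=(1,0,2,1,0,0,0,1,0)
step 3: output 5; order=[1,4,5]; indeg=(1,0,2,1,0,0,0,1,0)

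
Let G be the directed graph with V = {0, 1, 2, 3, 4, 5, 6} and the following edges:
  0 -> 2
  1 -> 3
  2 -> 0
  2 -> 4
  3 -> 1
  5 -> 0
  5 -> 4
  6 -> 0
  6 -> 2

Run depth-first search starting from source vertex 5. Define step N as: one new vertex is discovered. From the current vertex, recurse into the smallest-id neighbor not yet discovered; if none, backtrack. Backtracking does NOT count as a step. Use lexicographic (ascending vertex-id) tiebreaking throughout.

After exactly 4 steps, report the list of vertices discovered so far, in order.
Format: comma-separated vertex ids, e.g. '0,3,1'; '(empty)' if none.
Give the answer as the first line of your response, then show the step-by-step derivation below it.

5,0,2,4

step 1: discover 5; path=5; order=5
step 2: discover 0; path=5>0; order=5,0
step 3: discover 2; path=5>0>2; order=5,0,2
step 4: discover 4; path=5>0>2>4; order=5,0,2,4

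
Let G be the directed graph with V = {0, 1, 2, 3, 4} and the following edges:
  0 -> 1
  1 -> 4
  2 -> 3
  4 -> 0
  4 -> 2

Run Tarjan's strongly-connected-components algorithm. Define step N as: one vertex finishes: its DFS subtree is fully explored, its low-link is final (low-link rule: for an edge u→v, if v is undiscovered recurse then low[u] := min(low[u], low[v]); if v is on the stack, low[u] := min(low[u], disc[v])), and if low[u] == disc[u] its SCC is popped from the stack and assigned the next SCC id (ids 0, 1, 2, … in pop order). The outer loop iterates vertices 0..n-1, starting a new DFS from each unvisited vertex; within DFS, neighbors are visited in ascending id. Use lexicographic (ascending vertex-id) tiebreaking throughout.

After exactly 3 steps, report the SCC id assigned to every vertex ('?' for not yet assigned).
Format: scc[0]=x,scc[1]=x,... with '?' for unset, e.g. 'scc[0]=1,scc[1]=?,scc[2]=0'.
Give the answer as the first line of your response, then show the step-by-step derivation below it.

scc[0]=?,scc[1]=?,scc[2]=1,scc[3]=0,scc[4]=?

step 1: low=(low[0]=0,low[1]=1,low[2]=3,low[3]=4,low[4]=0); scc=(scc[0]=?,scc[1]=?,scc[2]=?,scc[3]=0,scc[4]=?)
step 2: low=(low[0]=0,low[1]=1,low[2]=3,low[3]=4,low[4]=0); scc=(scc[0]=?,scc[1]=?,scc[2]=1,scc[3]=0,scc[4]=?)
step 3: low=(low[0]=0,low[1]=1,low[2]=3,low[3]=4,low[4]=0); scc=(scc[0]=?,scc[1]=?,scc[2]=1,scc[3]=0,scc[4]=?)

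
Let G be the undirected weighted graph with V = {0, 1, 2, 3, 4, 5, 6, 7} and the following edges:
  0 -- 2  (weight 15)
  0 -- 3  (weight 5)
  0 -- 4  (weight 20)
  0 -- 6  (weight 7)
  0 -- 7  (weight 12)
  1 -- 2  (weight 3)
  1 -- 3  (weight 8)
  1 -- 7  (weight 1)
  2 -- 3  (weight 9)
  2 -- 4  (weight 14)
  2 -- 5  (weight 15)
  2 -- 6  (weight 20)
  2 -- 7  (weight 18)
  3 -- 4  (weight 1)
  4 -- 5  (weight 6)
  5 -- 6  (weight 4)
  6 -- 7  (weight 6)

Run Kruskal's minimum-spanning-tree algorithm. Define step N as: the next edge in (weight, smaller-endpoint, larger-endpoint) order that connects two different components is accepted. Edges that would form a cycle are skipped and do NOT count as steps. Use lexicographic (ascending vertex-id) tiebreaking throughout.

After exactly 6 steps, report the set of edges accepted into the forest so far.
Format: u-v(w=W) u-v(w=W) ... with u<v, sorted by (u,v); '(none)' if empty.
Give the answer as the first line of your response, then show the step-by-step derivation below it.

0-3(w=5) 1-2(w=3) 1-7(w=1) 3-4(w=1) 4-5(w=6) 5-6(w=4)

step 1: add edge 1-7 (w=1); MST = {1-7(w=1)}
step 2: add edge 3-4 (w=1); MST = {1-7(w=1) 3-4(w=1)}
step 3: add edge 1-2 (w=3); MST = {1-2(w=3) 1-7(w=1) 3-4(w=1)}
step 4: add edge 5-6 (w=4); MST = {1-2(w=3) 1-7(w=1) 3-4(w=1) 5-6(w=4)}
step 5: add edge 0-3 (w=5); MST = {0-3(w=5) 1-2(w=3) 1-7(w=1) 3-4(w=1) 5-6(w=4)}
step 6: add edge 4-5 (w=6); MST = {0-3(w=5) 1-2(w=3) 1-7(w=1) 3-4(w=1) 4-5(w=6) 5-6(w=4)}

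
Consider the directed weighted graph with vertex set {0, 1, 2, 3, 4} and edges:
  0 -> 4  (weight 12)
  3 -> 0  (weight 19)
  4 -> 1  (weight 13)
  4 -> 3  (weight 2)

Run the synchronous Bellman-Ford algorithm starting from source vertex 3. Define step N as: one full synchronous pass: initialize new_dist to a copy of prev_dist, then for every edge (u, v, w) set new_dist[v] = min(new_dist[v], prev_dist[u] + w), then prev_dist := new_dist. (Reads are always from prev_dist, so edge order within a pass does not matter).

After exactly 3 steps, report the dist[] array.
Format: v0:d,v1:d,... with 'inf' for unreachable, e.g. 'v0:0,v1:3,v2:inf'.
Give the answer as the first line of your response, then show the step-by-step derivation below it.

v0:19,v1:44,v2:inf,v3:0,v4:31

step 1: dist = v0:19,v1:inf,v2:inf,v3:0,v4:inf
step 2: dist = v0:19,v1:inf,v2:inf,v3:0,v4:31
step 3: dist = v0:19,v1:44,v2:inf,v3:0,v4:31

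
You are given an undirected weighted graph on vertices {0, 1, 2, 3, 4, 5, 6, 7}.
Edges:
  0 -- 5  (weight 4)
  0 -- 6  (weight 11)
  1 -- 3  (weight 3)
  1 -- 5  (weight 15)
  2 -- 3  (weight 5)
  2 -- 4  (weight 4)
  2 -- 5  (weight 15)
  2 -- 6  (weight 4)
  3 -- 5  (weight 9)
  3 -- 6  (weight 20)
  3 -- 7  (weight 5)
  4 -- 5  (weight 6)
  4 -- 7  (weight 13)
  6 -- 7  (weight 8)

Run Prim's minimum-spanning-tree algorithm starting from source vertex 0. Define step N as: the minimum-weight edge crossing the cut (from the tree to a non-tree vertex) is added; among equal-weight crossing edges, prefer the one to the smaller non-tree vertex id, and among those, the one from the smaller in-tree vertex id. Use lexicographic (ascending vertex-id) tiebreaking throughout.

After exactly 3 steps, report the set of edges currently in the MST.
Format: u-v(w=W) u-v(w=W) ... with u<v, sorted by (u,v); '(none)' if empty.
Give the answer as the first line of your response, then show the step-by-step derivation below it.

0-5(w=4) 2-4(w=4) 4-5(w=6)

step 1: add edge 0-5 (w=4); MST = {0-5(w=4)}
step 2: add edge 4-5 (w=6); MST = {0-5(w=4) 4-5(w=6)}
step 3: add edge 2-4 (w=4); MST = {0-5(w=4) 2-4(w=4) 4-5(w=6)}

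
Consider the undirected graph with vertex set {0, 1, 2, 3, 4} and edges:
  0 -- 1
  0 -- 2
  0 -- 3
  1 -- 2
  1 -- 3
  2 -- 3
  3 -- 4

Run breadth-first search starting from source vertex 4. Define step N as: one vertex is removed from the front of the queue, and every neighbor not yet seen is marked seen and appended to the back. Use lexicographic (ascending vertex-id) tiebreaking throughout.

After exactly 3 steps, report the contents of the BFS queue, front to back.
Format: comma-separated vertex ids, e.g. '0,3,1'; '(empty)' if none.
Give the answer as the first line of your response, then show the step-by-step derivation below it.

1,2

step 1: dequeue 4; queue=[3]; order=4
step 2: dequeue 3; queue=[0,1,2]; order=4,3
step 3: dequeue 0; queue=[1,2]; order=4,3,0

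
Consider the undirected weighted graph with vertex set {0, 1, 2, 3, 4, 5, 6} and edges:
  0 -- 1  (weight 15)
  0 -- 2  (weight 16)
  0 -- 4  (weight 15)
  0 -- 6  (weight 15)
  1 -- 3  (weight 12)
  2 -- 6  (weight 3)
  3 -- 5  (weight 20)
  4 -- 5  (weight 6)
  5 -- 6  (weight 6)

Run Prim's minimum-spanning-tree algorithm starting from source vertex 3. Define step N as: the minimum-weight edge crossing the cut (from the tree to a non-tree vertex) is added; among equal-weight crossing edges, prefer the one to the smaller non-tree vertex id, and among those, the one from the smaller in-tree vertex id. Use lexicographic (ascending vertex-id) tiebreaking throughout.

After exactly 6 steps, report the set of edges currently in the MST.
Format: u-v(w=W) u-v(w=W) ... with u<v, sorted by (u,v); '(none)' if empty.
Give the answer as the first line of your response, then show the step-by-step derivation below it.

0-1(w=15) 0-4(w=15) 1-3(w=12) 2-6(w=3) 4-5(w=6) 5-6(w=6)

step 1: add edge 1-3 (w=12); MST = {1-3(w=12)}
step 2: add edge 0-1 (w=15); MST = {0-1(w=15) 1-3(w=12)}
step 3: add edge 0-4 (w=15); MST = {0-1(w=15) 0-4(w=15) 1-3(w=12)}
step 4: add edge 4-5 (w=6); MST = {0-1(w=15) 0-4(w=15) 1-3(w=12) 4-5(w=6)}
step 5: add edge 5-6 (w=6); MST = {0-1(w=15) 0-4(w=15) 1-3(w=12) 4-5(w=6) 5-6(w=6)}
step 6: add edge 2-6 (w=3); MST = {0-1(w=15) 0-4(w=15) 1-3(w=12) 2-6(w=3) 4-5(w=6) 5-6(w=6)}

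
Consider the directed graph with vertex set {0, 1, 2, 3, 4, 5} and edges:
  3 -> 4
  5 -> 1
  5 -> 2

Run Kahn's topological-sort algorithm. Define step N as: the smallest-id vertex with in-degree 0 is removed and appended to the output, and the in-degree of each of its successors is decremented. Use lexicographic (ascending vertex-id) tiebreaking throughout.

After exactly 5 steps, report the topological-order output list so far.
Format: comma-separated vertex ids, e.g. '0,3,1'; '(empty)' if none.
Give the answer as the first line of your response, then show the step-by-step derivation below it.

0,3,4,5,1

step 1: output 0; order=[0]; indeg=(0,1,1,0,1,0)
step 2: output 3; order=[0,3]; indeg=(0,1,1,0,0,0)
step 3: output 4; order=[0,3,4]; indeg=(0,1,1,0,0,0)
step 4: output 5; order=[0,3,4,5]; indeg=(0,0,0,0,0,0)
step 5: output 1; order=[0,3,4,5,1]; indeg=(0,0,0,0,0,0)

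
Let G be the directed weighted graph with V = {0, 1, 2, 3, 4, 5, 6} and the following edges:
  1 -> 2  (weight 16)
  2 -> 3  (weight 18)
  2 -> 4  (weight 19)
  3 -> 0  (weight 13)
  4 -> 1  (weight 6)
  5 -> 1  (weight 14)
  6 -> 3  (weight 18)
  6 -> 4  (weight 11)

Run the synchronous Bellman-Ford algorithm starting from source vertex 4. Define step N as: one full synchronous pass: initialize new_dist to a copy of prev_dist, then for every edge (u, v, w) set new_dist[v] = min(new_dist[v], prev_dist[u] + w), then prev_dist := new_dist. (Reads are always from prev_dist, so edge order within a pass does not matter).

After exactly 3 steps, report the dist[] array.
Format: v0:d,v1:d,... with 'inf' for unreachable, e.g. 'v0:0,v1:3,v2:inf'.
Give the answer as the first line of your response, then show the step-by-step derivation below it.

v0:inf,v1:6,v2:22,v3:40,v4:0,v5:inf,v6:inf

step 1: dist = v0:inf,v1:6,v2:inf,v3:inf,v4:0,v5:inf,v6:inf
step 2: dist = v0:inf,v1:6,v2:22,v3:inf,v4:0,v5:inf,v6:inf
step 3: dist = v0:inf,v1:6,v2:22,v3:40,v4:0,v5:inf,v6:inf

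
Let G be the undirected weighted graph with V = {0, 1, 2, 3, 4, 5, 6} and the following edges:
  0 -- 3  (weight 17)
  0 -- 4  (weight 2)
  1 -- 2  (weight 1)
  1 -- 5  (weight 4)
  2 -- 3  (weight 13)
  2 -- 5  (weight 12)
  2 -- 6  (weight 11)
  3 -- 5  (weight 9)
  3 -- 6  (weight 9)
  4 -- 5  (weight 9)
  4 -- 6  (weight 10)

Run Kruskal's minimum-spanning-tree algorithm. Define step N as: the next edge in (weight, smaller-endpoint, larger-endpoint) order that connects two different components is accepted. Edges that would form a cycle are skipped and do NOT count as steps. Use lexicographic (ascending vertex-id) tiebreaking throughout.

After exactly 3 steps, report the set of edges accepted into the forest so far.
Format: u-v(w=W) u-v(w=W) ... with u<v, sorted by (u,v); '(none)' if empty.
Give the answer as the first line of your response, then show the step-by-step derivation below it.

0-4(w=2) 1-2(w=1) 1-5(w=4)

step 1: add edge 1-2 (w=1); MST = {1-2(w=1)}
step 2: add edge 0-4 (w=2); MST = {0-4(w=2) 1-2(w=1)}
step 3: add edge 1-5 (w=4); MST = {0-4(w=2) 1-2(w=1) 1-5(w=4)}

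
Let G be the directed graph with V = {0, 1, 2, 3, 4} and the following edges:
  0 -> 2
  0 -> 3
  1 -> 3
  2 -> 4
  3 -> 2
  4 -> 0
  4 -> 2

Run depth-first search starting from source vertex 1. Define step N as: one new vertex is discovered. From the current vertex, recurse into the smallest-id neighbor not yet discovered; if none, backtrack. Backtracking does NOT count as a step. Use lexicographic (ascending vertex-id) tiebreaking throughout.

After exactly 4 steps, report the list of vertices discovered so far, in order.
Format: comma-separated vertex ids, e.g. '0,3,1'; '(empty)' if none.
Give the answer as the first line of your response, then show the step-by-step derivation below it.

1,3,2,4

step 1: discover 1; path=1; order=1
step 2: discover 3; path=1>3; order=1,3
step 3: discover 2; path=1>3>2; order=1,3,2
step 4: discover 4; path=1>3>2>4; order=1,3,2,4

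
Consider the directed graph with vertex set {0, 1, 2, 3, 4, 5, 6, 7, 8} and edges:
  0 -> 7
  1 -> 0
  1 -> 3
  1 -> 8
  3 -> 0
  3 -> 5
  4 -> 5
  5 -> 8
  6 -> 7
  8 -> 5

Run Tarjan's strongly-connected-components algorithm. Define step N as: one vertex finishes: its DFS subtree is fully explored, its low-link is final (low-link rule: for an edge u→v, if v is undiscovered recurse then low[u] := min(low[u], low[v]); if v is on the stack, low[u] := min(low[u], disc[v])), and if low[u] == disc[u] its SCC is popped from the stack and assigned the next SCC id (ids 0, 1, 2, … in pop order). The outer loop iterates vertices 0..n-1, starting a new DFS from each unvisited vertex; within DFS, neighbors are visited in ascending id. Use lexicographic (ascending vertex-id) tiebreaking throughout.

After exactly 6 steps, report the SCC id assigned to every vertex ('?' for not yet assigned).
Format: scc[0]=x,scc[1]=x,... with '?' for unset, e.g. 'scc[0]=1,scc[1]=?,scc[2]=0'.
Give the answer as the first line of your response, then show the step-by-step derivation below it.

scc[0]=1,scc[1]=4,scc[2]=?,scc[3]=3,scc[4]=?,scc[5]=2,scc[6]=?,scc[7]=0,scc[8]=2

step 1: low=(low[0]=0,low[1]=?,low[2]=?,low[3]=?,low[4]=?,low[5]=?,low[6]=?,low[7]=1,low[8]=?); scc=(scc[0]=?,scc[1]=?,scc[2]=?,scc[3]=?,scc[4]=?,scc[5]=?,scc[6]=?,scc[7]=0,scc[8]=?)
step 2: low=(low[0]=0,low[1]=?,low[2]=?,low[3]=?,low[4]=?,low[5]=?,low[6]=?,low[7]=1,low[8]=?); scc=(scc[0]=1,scc[1]=?,scc[2]=?,scc[3]=?,scc[4]=?,scc[5]=?,scc[6]=?,scc[7]=0,scc[8]=?)
step 3: low=(low[0]=0,low[1]=2,low[2]=?,low[3]=3,low[4]=?,low[5]=4,low[6]=?,low[7]=1,low[8]=4); scc=(scc[0]=1,scc[1]=?,scc[2]=?,scc[3]=?,scc[4]=?,scc[5]=?,scc[6]=?,scc[7]=0,scc[8]=?)
step 4: low=(low[0]=0,low[1]=2,low[2]=?,low[3]=3,low[4]=?,low[5]=4,low[6]=?,low[7]=1,low[8]=4); scc=(scc[0]=1,scc[1]=?,scc[2]=?,scc[3]=?,scc[4]=?,scc[5]=2,scc[6]=?,scc[7]=0,scc[8]=2)
step 5: low=(low[0]=0,low[1]=2,low[2]=?,low[3]=3,low[4]=?,low[5]=4,low[6]=?,low[7]=1,low[8]=4); scc=(scc[0]=1,scc[1]=?,scc[2]=?,scc[3]=3,scc[4]=?,scc[5]=2,scc[6]=?,scc[7]=0,scc[8]=2)
step 6: low=(low[0]=0,low[1]=2,low[2]=?,low[3]=3,low[4]=?,low[5]=4,low[6]=?,low[7]=1,low[8]=4); scc=(scc[0]=1,scc[1]=4,scc[2]=?,scc[3]=3,scc[4]=?,scc[5]=2,scc[6]=?,scc[7]=0,scc[8]=2)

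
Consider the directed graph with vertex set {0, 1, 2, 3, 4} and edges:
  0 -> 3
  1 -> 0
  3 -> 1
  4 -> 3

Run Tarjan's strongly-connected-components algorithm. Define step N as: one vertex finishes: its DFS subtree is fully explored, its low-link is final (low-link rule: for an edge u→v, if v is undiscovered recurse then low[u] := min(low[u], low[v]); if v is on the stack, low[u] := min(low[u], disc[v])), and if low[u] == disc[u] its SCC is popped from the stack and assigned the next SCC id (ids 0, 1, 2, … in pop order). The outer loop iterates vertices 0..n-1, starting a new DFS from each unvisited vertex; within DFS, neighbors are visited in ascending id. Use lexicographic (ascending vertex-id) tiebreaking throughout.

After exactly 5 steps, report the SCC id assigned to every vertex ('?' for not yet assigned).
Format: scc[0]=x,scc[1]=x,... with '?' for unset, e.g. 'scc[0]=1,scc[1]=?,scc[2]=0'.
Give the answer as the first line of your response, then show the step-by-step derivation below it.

scc[0]=0,scc[1]=0,scc[2]=1,scc[3]=0,scc[4]=2

step 1: low=(low[0]=0,low[1]=0,low[2]=?,low[3]=1,low[4]=?); scc=(scc[0]=?,scc[1]=?,scc[2]=?,scc[3]=?,scc[4]=?)
step 2: low=(low[0]=0,low[1]=0,low[2]=?,low[3]=0,low[4]=?); scc=(scc[0]=?,scc[1]=?,scc[2]=?,scc[3]=?,scc[4]=?)
step 3: low=(low[0]=0,low[1]=0,low[2]=?,low[3]=0,low[4]=?); scc=(scc[0]=0,scc[1]=0,scc[2]=?,scc[3]=0,scc[4]=?)
step 4: low=(low[0]=0,low[1]=0,low[2]=3,low[3]=0,low[4]=?); scc=(scc[0]=0,scc[1]=0,scc[2]=1,scc[3]=0,scc[4]=?)
step 5: low=(low[0]=0,low[1]=0,low[2]=3,low[3]=0,low[4]=4); scc=(scc[0]=0,scc[1]=0,scc[2]=1,scc[3]=0,scc[4]=2)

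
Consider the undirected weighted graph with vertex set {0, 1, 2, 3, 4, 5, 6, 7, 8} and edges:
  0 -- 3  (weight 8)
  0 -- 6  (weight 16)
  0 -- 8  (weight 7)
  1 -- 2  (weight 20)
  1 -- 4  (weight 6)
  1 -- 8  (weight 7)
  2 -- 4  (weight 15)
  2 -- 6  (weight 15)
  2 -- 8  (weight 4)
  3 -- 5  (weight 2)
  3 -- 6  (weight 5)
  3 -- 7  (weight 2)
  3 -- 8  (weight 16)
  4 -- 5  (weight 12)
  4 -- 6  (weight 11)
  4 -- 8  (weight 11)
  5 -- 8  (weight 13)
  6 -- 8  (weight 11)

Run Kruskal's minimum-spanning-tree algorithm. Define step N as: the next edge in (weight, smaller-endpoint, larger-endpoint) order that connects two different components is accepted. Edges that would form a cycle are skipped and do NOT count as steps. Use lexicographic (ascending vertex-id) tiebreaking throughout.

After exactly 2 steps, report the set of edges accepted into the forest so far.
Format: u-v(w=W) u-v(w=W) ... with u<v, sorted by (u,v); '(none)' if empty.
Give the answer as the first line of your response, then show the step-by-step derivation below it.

3-5(w=2) 3-7(w=2)

step 1: add edge 3-5 (w=2); MST = {3-5(w=2)}
step 2: add edge 3-7 (w=2); MST = {3-5(w=2) 3-7(w=2)}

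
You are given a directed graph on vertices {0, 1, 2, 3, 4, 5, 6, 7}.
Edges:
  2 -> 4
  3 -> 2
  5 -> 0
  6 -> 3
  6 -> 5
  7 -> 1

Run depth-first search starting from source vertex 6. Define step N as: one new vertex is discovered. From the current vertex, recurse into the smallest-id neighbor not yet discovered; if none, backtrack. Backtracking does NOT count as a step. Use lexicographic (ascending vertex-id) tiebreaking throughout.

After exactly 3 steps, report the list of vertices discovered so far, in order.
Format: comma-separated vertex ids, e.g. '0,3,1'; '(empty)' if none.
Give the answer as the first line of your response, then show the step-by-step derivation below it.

6,3,2

step 1: discover 6; path=6; order=6
step 2: discover 3; path=6>3; order=6,3
step 3: discover 2; path=6>3>2; order=6,3,2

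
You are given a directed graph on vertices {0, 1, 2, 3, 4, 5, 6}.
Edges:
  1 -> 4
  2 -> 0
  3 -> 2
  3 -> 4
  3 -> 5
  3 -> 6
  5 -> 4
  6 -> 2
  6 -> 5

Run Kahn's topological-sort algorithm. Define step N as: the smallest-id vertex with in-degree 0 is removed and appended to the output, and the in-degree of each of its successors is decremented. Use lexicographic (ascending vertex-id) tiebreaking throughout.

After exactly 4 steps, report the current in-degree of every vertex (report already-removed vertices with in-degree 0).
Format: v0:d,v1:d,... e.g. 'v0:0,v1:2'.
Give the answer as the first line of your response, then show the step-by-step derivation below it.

v0:0,v1:0,v2:0,v3:0,v4:1,v5:0,v6:0

step 1: output 1; order=[1]; indeg=(1,0,2,0,2,2,1)
step 2: output 3; order=[1,3]; indeg=(1,0,1,0,1,1,0)
step 3: output 6; order=[1,3,6]; indeg=(1,0,0,0,1,0,0)
step 4: output 2; order=[1,3,6,2]; indeg=(0,0,0,0,1,0,0)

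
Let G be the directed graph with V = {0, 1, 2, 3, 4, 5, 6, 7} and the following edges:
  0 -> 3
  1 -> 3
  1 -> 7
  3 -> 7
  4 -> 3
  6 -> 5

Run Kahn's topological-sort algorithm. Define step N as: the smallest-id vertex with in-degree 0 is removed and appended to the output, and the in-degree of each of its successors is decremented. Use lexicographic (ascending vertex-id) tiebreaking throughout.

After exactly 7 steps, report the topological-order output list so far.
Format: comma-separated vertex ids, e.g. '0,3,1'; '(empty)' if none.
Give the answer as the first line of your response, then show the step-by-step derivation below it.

0,1,2,4,3,6,5

step 1: output 0; order=[0]; indeg=(0,0,0,2,0,1,0,2)
step 2: output 1; order=[0,1]; indeg=(0,0,0,1,0,1,0,1)
step 3: output 2; order=[0,1,2]; indeg=(0,0,0,1,0,1,0,1)
step 4: output 4; order=[0,1,2,4]; indeg=(0,0,0,0,0,1,0,1)
step 5: output 3; order=[0,1,2,4,3]; indeg=(0,0,0,0,0,1,0,0)
step 6: output 6; order=[0,1,2,4,3,6]; indeg=(0,0,0,0,0,0,0,0)
step 7: output 5; order=[0,1,2,4,3,6,5]; indeg=(0,0,0,0,0,0,0,0)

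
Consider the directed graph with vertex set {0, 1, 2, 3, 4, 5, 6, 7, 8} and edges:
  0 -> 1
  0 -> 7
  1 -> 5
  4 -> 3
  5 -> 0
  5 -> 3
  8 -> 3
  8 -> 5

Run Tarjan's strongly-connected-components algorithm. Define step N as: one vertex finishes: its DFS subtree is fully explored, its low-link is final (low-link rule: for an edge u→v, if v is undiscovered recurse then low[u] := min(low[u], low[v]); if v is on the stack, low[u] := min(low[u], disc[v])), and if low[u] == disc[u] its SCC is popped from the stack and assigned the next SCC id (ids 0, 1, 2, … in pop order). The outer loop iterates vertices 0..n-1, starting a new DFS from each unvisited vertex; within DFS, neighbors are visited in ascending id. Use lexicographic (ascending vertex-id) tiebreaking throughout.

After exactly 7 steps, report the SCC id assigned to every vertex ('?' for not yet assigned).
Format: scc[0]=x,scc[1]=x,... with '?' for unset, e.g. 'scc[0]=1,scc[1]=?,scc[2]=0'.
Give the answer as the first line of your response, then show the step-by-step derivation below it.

scc[0]=2,scc[1]=2,scc[2]=3,scc[3]=0,scc[4]=4,scc[5]=2,scc[6]=?,scc[7]=1,scc[8]=?

step 1: low=(low[0]=0,low[1]=1,low[2]=?,low[3]=3,low[4]=?,low[5]=0,low[6]=?,low[7]=?,low[8]=?); scc=(scc[0]=?,scc[1]=?,scc[2]=?,scc[3]=0,scc[4]=?,scc[5]=?,scc[6]=?,scc[7]=?,scc[8]=?)
step 2: low=(low[0]=0,low[1]=1,low[2]=?,low[3]=3,low[4]=?,low[5]=0,low[6]=?,low[7]=?,low[8]=?); scc=(scc[0]=?,scc[1]=?,scc[2]=?,scc[3]=0,scc[4]=?,scc[5]=?,scc[6]=?,scc[7]=?,scc[8]=?)
step 3: low=(low[0]=0,low[1]=0,low[2]=?,low[3]=3,low[4]=?,low[5]=0,low[6]=?,low[7]=?,low[8]=?); scc=(scc[0]=?,scc[1]=?,scc[2]=?,scc[3]=0,scc[4]=?,scc[5]=?,scc[6]=?,scc[7]=?,scc[8]=?)
step 4: low=(low[0]=0,low[1]=0,low[2]=?,low[3]=3,low[4]=?,low[5]=0,low[6]=?,low[7]=4,low[8]=?); scc=(scc[0]=?,scc[1]=?,scc[2]=?,scc[3]=0,scc[4]=?,scc[5]=?,scc[6]=?,scc[7]=1,scc[8]=?)
step 5: low=(low[0]=0,low[1]=0,low[2]=?,low[3]=3,low[4]=?,low[5]=0,low[6]=?,low[7]=4,low[8]=?); scc=(scc[0]=2,scc[1]=2,scc[2]=?,scc[3]=0,scc[4]=?,scc[5]=2,scc[6]=?,scc[7]=1,scc[8]=?)
step 6: low=(low[0]=0,low[1]=0,low[2]=5,low[3]=3,low[4]=?,low[5]=0,low[6]=?,low[7]=4,low[8]=?); scc=(scc[0]=2,scc[1]=2,scc[2]=3,scc[3]=0,scc[4]=?,scc[5]=2,scc[6]=?,scc[7]=1,scc[8]=?)
step 7: low=(low[0]=0,low[1]=0,low[2]=5,low[3]=3,low[4]=6,low[5]=0,low[6]=?,low[7]=4,low[8]=?); scc=(scc[0]=2,scc[1]=2,scc[2]=3,scc[3]=0,scc[4]=4,scc[5]=2,scc[6]=?,scc[7]=1,scc[8]=?)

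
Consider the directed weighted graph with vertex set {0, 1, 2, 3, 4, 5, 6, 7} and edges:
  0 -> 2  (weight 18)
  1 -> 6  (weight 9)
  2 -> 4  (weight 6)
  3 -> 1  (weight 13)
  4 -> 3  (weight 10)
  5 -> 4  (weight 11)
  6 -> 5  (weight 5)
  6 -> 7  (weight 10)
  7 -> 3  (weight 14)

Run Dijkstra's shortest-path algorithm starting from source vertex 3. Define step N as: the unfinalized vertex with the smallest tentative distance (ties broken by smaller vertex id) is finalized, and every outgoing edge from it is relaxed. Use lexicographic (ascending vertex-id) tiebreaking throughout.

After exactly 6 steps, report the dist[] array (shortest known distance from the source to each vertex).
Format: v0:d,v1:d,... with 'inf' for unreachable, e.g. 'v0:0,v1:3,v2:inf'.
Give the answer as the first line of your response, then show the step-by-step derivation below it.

v0:inf,v1:13,v2:inf,v3:0,v4:38,v5:27,v6:22,v7:32

step 1: dist = v0:inf,v1:13,v2:inf,v3:0,v4:inf,v5:inf,v6:inf,v7:inf
step 2: dist = v0:inf,v1:13,v2:inf,v3:0,v4:inf,v5:inf,v6:22,v7:inf
step 3: dist = v0:inf,v1:13,v2:inf,v3:0,v4:inf,v5:27,v6:22,v7:32
step 4: dist = v0:inf,v1:13,v2:inf,v3:0,v4:38,v5:27,v6:22,v7:32
step 5: dist = v0:inf,v1:13,v2:inf,v3:0,v4:38,v5:27,v6:22,v7:32
step 6: dist = v0:inf,v1:13,v2:inf,v3:0,v4:38,v5:27,v6:22,v7:32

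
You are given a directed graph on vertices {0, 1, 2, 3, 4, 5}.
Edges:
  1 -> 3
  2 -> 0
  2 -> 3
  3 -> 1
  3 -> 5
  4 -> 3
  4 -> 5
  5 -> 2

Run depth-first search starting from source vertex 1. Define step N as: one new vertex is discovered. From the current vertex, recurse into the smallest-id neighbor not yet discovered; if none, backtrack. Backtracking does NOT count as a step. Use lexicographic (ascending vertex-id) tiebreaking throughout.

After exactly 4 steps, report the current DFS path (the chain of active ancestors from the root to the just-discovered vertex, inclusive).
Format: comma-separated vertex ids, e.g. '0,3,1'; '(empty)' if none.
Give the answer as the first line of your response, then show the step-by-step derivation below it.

1,3,5,2

step 1: discover 1; path=1; order=1
step 2: discover 3; path=1>3; order=1,3
step 3: discover 5; path=1>3>5; order=1,3,5
step 4: discover 2; path=1>3>5>2; order=1,3,5,2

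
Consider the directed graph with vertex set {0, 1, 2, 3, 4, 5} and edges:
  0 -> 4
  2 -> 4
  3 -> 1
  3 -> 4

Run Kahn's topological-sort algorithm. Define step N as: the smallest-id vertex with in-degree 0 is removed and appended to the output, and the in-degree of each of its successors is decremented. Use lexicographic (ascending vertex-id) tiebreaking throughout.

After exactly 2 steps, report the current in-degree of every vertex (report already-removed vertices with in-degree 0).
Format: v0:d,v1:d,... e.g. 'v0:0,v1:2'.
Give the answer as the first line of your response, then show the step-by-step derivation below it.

v0:0,v1:1,v2:0,v3:0,v4:1,v5:0

step 1: output 0; order=[0]; indeg=(0,1,0,0,2,0)
step 2: output 2; order=[0,2]; indeg=(0,1,0,0,1,0)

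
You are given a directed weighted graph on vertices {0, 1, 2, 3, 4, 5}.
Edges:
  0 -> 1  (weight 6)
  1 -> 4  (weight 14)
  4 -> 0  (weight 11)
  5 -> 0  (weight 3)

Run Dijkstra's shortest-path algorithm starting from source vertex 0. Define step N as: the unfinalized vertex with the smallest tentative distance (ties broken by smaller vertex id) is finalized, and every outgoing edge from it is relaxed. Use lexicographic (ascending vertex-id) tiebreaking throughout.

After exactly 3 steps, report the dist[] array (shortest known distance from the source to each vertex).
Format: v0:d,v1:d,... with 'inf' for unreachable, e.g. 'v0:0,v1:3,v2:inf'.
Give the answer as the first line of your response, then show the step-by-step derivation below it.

v0:0,v1:6,v2:inf,v3:inf,v4:20,v5:inf

step 1: dist = v0:0,v1:6,v2:inf,v3:inf,v4:inf,v5:inf
step 2: dist = v0:0,v1:6,v2:inf,v3:inf,v4:20,v5:inf
step 3: dist = v0:0,v1:6,v2:inf,v3:inf,v4:20,v5:inf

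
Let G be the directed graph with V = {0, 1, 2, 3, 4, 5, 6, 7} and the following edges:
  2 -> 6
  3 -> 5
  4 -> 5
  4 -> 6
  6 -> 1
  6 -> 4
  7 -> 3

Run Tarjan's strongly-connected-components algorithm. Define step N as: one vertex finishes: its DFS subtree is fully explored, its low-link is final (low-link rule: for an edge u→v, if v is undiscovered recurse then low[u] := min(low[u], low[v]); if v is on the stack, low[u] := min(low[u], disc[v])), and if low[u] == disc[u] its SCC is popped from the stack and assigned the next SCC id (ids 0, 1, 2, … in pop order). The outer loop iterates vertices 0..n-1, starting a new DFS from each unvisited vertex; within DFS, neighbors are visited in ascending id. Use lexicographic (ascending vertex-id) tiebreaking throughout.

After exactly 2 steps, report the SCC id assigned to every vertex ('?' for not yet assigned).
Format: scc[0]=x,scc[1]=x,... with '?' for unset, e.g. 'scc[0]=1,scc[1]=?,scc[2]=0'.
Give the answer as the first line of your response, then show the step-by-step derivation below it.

scc[0]=0,scc[1]=1,scc[2]=?,scc[3]=?,scc[4]=?,scc[5]=?,scc[6]=?,scc[7]=?

step 1: low=(low[0]=0,low[1]=?,low[2]=?,low[3]=?,low[4]=?,low[5]=?,low[6]=?,low[7]=?); scc=(scc[0]=0,scc[1]=?,scc[2]=?,scc[3]=?,scc[4]=?,scc[5]=?,scc[6]=?,scc[7]=?)
step 2: low=(low[0]=0,low[1]=1,low[2]=?,low[3]=?,low[4]=?,low[5]=?,low[6]=?,low[7]=?); scc=(scc[0]=0,scc[1]=1,scc[2]=?,scc[3]=?,scc[4]=?,scc[5]=?,scc[6]=?,scc[7]=?)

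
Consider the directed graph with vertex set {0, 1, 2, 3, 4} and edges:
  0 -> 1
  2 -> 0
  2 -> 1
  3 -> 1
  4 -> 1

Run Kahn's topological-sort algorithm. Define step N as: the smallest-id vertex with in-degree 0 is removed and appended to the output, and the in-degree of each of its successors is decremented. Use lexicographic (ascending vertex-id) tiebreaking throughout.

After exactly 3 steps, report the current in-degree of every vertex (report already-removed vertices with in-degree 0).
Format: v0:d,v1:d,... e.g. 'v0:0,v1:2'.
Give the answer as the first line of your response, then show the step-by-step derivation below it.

v0:0,v1:1,v2:0,v3:0,v4:0

step 1: output 2; order=[2]; indeg=(0,3,0,0,0)
step 2: output 0; order=[2,0]; indeg=(0,2,0,0,0)
step 3: output 3; order=[2,0,3]; indeg=(0,1,0,0,0)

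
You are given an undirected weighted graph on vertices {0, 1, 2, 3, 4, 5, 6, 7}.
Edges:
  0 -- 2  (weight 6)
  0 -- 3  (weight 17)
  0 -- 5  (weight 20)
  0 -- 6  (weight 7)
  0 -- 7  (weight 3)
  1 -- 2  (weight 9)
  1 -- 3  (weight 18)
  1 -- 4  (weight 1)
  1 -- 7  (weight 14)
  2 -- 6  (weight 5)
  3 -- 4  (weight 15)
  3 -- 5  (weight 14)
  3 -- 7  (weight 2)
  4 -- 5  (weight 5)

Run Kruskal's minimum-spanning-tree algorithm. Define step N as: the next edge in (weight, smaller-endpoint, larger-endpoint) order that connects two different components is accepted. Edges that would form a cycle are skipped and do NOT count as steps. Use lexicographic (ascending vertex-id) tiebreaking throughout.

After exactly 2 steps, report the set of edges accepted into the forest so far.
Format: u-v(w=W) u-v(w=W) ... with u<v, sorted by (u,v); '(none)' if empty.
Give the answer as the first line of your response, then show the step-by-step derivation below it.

1-4(w=1) 3-7(w=2)

step 1: add edge 1-4 (w=1); MST = {1-4(w=1)}
step 2: add edge 3-7 (w=2); MST = {1-4(w=1) 3-7(w=2)}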